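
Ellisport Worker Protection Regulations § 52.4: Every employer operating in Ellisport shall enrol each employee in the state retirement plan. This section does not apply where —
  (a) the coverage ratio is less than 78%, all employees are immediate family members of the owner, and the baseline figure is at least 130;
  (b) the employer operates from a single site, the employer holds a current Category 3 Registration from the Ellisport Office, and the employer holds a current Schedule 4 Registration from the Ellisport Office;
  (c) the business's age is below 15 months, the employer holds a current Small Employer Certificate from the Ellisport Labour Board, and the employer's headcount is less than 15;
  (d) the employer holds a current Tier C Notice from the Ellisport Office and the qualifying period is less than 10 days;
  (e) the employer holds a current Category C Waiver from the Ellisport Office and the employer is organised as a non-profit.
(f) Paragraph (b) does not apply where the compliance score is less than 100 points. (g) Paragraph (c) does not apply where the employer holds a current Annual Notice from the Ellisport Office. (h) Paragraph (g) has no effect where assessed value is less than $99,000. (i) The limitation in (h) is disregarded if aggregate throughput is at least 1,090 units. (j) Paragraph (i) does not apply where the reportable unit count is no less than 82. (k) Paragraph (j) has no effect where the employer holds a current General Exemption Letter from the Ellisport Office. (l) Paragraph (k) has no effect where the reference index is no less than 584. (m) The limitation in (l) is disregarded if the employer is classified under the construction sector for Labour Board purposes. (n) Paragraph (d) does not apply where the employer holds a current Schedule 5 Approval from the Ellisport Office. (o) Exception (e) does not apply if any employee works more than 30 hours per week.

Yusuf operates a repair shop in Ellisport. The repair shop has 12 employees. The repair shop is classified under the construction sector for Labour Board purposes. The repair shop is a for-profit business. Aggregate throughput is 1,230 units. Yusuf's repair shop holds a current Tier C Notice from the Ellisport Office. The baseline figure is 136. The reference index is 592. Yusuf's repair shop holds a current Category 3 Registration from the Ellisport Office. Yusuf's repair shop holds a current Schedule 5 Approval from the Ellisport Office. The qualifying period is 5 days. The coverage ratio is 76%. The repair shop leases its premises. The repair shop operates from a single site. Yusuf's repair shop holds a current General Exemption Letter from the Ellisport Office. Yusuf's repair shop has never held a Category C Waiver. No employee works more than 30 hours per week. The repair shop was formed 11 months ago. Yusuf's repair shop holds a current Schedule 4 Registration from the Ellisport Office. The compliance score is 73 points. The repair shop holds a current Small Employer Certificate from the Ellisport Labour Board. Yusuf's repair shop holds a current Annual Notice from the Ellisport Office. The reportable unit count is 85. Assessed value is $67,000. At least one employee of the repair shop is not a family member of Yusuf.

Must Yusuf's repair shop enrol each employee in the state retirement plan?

Exception (a) requires that all employees are immediate family members of the owner; but at least one employee is not a family member, so (a) is unavailable.
Exception (b) is satisfied on its face — the employer operates from a single site; a current Category 3 Registration is held; a current Schedule 4 Registration is held. Turning to paragraph (f): (f) operates against (b): the compliance score is 73 points, less than the 100 points limit. (b) is therefore removed.
All of (c)'s requirements are met (the business's age is 11 months, below the 15 months limit; a current Small Employer Certificate is held; the employer's headcount is 12, less than the 15 limit). However, paragraphs (g)–(m) must be considered: (g) is engaged — a current Annual Notice is held. (h) applies (assessed value is $67,000, less than the $99,000 limit), but is itself disapplied by (i): (i) applies — aggregate throughput is 1,230 units, meeting the 1,090 units threshold. (j) applies (the reportable unit count is 85, meeting the 82 threshold), but is displaced by (k): (k) operates against (j): a current General Exemption Letter is held. (l) operates (the reference index is 592, meeting the 584 threshold), but yields to (m): (m) is engaged — the repair shop is classified under the construction sector. So (c) is unavailable.
Exception (d) is satisfied on its face — a current Tier C Notice is held; the qualifying period is 5 days, less than the 10 days limit. But applying paragraph (n): (n) operates against (d): a current Schedule 5 Approval is held. So (d) is unavailable.
Exception (e) fails — no current Category C Waiver is held.
None of the exceptions is available; § 52.4 applies in full.

Yes — Yusuf's repair shop must enrol each employee in the state retirement plan.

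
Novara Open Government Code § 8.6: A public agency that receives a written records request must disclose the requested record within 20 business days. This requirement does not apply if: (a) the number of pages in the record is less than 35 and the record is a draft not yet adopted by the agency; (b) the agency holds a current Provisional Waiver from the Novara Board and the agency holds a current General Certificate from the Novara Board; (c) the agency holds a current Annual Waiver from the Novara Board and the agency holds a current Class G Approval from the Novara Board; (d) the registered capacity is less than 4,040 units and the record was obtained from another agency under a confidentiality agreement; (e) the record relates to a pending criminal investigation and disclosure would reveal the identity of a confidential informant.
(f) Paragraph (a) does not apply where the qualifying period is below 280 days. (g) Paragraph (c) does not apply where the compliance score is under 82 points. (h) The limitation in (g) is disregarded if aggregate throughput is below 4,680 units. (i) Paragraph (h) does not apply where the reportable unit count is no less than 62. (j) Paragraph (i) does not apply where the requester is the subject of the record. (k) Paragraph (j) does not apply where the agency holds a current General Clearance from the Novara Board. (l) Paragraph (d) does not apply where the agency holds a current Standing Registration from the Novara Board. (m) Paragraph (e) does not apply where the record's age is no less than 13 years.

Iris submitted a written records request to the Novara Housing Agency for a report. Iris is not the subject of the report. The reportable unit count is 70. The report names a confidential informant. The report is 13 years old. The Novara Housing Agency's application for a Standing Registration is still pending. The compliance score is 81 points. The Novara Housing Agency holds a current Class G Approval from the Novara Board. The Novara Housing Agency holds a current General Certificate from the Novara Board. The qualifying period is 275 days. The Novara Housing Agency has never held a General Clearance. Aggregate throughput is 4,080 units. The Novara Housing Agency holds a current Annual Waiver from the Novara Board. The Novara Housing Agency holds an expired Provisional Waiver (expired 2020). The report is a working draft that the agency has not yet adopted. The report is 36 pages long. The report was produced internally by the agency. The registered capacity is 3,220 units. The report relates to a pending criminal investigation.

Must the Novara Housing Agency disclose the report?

Exception (a) does not apply: the number of pages in the record is 36, not less than 35.
Exception (b) does not apply: no current Provisional Waiver is held.
Exception (c): a current Annual Waiver is held; a current Class G Approval is held — every condition holds. But: (g) is triggered — the compliance score is 81 points, under the 82 points limit. (h) is engaged (aggregate throughput is 4,080 units, below the 4,680 units limit), but is itself disapplied by (i): (i) operates against (h): the reportable unit count is 70, meeting the 62 threshold. (j) is not engaged (Iris is not the subject of the report), so (i) stands. So (c) is unavailable.
Exception (d) fails — the report was produced internally.
Exception (e): the report relates to a pending investigation; the report names a confidential informant — every condition holds. Turning to paragraph (m): (m) is triggered — the record's age is 13 years, meeting the 13 years threshold. So (e) is unavailable.
No exception applies. The general rule governs.

Yes — the Novara Housing Agency must disclose the report.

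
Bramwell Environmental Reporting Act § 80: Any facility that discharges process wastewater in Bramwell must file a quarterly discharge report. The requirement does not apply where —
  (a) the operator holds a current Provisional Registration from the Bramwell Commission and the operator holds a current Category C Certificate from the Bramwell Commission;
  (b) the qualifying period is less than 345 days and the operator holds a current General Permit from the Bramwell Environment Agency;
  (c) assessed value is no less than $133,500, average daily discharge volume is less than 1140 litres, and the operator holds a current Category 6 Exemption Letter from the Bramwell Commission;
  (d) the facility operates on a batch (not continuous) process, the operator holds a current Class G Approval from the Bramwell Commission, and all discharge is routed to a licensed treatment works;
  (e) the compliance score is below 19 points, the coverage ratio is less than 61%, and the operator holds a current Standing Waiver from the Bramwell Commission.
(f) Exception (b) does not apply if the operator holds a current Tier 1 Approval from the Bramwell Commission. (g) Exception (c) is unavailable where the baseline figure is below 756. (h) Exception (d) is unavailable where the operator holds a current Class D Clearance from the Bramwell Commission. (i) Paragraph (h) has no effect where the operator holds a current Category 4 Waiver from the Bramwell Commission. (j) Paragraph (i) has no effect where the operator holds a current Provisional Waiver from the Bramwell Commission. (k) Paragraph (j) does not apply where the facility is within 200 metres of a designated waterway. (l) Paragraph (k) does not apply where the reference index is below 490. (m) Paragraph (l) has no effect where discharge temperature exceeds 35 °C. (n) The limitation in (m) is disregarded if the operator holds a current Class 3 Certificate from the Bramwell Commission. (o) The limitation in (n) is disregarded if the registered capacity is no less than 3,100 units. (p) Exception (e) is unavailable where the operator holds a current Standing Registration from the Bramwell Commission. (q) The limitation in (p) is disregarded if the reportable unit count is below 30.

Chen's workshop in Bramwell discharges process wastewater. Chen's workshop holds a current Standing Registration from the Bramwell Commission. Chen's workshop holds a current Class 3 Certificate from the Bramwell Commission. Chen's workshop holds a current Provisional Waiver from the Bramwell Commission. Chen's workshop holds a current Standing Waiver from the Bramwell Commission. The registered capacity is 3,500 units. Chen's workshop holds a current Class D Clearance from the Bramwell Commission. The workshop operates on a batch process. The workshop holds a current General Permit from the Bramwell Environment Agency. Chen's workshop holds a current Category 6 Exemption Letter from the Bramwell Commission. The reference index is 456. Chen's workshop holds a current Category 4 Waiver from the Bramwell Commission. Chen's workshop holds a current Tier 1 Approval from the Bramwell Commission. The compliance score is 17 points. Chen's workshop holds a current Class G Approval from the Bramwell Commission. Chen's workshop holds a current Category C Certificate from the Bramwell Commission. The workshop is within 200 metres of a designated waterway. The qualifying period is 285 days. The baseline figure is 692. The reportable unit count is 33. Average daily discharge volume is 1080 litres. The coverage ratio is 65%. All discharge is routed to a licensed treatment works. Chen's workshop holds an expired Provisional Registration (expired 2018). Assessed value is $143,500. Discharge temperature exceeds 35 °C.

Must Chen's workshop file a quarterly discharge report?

Exception (a) does not apply: no current Provisional Registration is held.
Exception (b) is satisfied on its face — the qualifying period is 285 days, less than the 345 days limit; a current General Permit is held. Turning to paragraph (f): (f) is triggered — a current Tier 1 Approval is held. So (b) is unavailable.
Exception (c): assessed value is $143,500, meeting the $133,500 threshold; average daily discharge volume is 1080 litres, less than the 1140 litres limit; a current Category 6 Exemption Letter is held — every condition holds. But applying paragraph (g): (g) operates — the baseline figure is 692, below the 756 limit. So (c) is unavailable.
Exception (d)'s conditions are all satisfied: the facility operates on a batch process; a current Class G Approval is held; discharge is routed to a licensed treatment works. Applying paragraphs (h)–(o): (h) applies (a current Class D Clearance is held), but is overridden by (i): (i) is triggered — a current Category 4 Waiver is held. (j) would limit (i) — a current Provisional Waiver is held — but (k) sets (j) aside: (k) operates against (j): the workshop is within 200 m of a designated waterway. (l) is triggered (the reference index is 456, below the 490 limit), but yields to (m): (m) operates against (l): discharge temperature exceeds 35 °C. (n) is triggered (a current Class 3 Certificate is held), but is set aside by (o): (o) operates against (n): the registered capacity is 3,500 units, meeting the 3,100 units threshold. (d) remains available.
Exception (e) requires that the coverage ratio is less than 61%; but the coverage ratio is 65%, not less than 61%, so (e) is unavailable.

No — exception (d) applies; Chen's workshop is not required to file a quarterly discharge report.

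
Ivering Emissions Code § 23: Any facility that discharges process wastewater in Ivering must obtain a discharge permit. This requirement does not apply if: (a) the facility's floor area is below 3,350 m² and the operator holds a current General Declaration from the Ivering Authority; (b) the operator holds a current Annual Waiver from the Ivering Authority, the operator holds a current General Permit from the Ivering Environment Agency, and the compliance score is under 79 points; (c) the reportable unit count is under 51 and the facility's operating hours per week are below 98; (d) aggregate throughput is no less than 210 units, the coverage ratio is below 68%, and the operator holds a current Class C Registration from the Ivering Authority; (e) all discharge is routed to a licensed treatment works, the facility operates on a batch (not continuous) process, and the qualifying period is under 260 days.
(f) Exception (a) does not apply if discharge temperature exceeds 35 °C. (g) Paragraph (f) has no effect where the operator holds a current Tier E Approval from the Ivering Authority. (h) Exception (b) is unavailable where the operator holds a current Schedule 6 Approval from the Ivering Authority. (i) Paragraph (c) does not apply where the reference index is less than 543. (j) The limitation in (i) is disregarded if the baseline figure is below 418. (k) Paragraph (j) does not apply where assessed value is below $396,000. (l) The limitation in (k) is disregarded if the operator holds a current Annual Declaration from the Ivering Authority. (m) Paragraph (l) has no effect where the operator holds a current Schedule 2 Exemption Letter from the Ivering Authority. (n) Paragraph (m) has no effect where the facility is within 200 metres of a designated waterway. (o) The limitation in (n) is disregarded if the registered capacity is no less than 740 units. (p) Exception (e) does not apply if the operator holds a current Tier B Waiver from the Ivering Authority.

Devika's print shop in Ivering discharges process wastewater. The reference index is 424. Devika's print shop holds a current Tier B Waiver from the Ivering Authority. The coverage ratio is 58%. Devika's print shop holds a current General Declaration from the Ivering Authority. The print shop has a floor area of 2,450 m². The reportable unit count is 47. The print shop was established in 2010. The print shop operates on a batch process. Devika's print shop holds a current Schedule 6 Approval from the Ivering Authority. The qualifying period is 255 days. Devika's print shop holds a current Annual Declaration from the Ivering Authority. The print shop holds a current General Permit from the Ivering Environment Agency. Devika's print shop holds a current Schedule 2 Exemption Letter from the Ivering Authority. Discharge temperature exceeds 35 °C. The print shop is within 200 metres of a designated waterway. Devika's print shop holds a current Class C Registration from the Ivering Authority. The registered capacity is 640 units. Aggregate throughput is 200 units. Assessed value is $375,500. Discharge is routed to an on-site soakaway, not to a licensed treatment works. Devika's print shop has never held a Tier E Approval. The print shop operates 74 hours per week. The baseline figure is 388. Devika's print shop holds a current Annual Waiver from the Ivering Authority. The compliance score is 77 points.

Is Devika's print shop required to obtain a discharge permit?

No — exception (c) applies; Devika's print shop is not required to obtain a discharge permit.

Exception (a): the facility's floor area is 2,450 m², below the 3,350 m² limit; a current General Declaration is held — every condition holds. But: (f) operates against (a): discharge temperature exceeds 35 °C. (g) is not triggered (the Tier E Approval is not current), so (f) stands. (a) is therefore removed.
Exception (b): a current Annual Waiver is held; a current General Permit is held; the compliance score is 77 points, under the 79 points limit — every condition holds. But applying paragraph (h): (h) operates — a current Schedule 6 Approval is held. Exception (b) does not apply.
All of (c)'s requirements are met (the reportable unit count is 47, under the 51 limit; the facility's operating hours per week are 74, below the 98 limit). Considering the limiting provisions: (i) is engaged (the reference index is 424, less than the 543 limit), but is set aside by (j): (j) operates against (i): the baseline figure is 388, below the 418 limit. (k) would limit (j) — assessed value is $375,500, below the $396,000 limit — but (l) sets (k) aside: (l) operates against (k): a current Annual Declaration is held. (m) is triggered (a current Schedule 2 Exemption Letter is held), but is set aside by (n): (n) is engaged — the print shop is within 200 m of a designated waterway. (o), which would lift (n), does not operate here — the registered capacity is 640 units, short of 740 units. Exception (c) stands.
Exception (d) requires that aggregate throughput is no less than 210 units; but aggregate throughput is 200 units, short of 210 units, so (d) is unavailable.
Exception (e) requires that all discharge is routed to a licensed treatment works; but discharge is not routed to a licensed treatment works, so (e) is unavailable.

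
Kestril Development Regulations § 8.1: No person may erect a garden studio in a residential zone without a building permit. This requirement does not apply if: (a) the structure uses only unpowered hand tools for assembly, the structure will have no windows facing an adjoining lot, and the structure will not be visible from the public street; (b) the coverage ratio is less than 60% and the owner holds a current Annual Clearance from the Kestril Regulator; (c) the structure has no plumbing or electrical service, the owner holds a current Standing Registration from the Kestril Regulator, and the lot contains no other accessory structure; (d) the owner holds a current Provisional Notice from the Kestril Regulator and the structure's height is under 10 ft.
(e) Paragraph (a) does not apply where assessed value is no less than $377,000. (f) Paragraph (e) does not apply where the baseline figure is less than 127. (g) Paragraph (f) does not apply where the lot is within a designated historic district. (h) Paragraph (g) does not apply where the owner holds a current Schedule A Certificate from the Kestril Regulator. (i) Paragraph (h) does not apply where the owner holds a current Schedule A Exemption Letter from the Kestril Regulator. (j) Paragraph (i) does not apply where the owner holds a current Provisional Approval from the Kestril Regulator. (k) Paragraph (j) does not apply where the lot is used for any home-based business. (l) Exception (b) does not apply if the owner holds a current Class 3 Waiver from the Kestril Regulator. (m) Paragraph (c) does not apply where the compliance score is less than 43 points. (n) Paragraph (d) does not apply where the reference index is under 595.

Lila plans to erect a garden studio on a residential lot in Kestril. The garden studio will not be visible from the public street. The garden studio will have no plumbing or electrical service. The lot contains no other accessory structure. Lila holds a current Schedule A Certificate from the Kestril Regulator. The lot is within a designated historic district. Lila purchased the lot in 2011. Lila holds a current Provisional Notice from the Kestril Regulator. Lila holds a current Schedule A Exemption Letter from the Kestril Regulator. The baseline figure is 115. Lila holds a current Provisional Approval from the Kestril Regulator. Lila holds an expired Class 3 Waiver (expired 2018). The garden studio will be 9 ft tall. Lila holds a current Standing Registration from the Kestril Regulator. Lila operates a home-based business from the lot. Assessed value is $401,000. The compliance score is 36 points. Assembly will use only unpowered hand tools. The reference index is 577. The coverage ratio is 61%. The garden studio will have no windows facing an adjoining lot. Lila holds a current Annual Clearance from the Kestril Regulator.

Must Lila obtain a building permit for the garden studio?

Yes — Lila must obtain a building permit.

Exception (a) is satisfied on its face — assembly uses only hand tools; no windows face an adjoining lot; the structure will not be visible from the street. Turning to paragraphs (e)–(k): (e) operates — assessed value is $401,000, meeting the $377,000 threshold. (f) would limit (e) — the baseline figure is 115, less than the 127 limit — but (g) sets (f) aside: (g) is triggered — the lot is in a historic district. (h) applies (a current Schedule A Certificate is held), but is itself disapplied by (i): (i) operates — a current Schedule A Exemption Letter is held. (j) is engaged (a current Provisional Approval is held), but is overridden by (k): (k) operates against (j): a home-based business operates on the lot. (a) is therefore removed.
Exception (b) does not apply: the coverage ratio is 61%, not less than 60%.
All of (c)'s requirements are met (there is no plumbing or electrical service; a current Standing Registration is held; the lot has no other accessory structure). However, paragraph (m) must be considered: (m) operates against (c): the compliance score is 36 points, less than the 43 points limit. So (c) is unavailable.
Exception (d)'s conditions are all satisfied: a current Provisional Notice is held; the structure's height is 9 ft, under the 10 ft limit. But applying paragraph (n): (n) operates against (d): the reference index is 577, under the 595 limit. (d) is therefore removed.
No exception applies. The general rule governs.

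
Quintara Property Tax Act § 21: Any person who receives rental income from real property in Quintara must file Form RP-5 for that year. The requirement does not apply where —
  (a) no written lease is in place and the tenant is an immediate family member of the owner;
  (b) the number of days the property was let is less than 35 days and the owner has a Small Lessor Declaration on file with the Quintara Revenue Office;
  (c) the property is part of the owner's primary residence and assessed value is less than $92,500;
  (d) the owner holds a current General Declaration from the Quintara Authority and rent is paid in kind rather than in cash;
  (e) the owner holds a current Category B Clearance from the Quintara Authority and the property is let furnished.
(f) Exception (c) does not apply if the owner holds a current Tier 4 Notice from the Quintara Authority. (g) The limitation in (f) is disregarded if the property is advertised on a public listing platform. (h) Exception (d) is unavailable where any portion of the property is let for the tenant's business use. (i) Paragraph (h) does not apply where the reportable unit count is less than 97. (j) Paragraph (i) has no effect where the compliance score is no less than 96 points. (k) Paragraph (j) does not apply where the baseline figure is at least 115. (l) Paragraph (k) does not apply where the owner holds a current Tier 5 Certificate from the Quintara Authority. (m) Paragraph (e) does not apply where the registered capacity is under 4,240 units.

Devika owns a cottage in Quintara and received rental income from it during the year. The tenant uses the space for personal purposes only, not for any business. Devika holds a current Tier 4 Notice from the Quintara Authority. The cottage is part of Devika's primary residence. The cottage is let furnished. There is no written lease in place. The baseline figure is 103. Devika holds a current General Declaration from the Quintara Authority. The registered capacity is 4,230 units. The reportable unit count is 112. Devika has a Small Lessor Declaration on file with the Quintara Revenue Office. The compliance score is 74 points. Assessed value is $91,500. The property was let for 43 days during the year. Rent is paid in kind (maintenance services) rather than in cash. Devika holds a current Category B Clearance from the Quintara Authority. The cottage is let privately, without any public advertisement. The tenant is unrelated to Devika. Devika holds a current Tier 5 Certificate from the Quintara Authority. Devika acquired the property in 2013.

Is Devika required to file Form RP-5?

No — exception (d) applies; Devika is not required to file Form RP-5.

Exception (a) fails — the tenant is unrelated to the owner.
Exception (b) requires that the number of days the property was let is less than 35 days; but the number of days the property was let is 43 days, not less than 35 days, so (b) is unavailable.
Exception (c)'s conditions are all satisfied: the cottage is part of the primary residence; assessed value is $91,500, less than the $92,500 limit. But: (f) operates against (c): a current Tier 4 Notice is held. (g) is not engaged (the property is let privately without advertisement), so (f) stands. (c) is therefore removed.
All of (d)'s requirements are met (a current General Declaration is held; rent is paid in kind). As to paragraphs (h)–(l): (h), which would limit (d), does not operate here: the space is used for personal purposes only. So (d) applies.
Exception (e) is satisfied on its face — a current Category B Clearance is held; the property is let furnished. Turning to paragraph (m): (m) operates against (e): the registered capacity is 4,230 units, under the 4,240 units limit. So (e) is unavailable.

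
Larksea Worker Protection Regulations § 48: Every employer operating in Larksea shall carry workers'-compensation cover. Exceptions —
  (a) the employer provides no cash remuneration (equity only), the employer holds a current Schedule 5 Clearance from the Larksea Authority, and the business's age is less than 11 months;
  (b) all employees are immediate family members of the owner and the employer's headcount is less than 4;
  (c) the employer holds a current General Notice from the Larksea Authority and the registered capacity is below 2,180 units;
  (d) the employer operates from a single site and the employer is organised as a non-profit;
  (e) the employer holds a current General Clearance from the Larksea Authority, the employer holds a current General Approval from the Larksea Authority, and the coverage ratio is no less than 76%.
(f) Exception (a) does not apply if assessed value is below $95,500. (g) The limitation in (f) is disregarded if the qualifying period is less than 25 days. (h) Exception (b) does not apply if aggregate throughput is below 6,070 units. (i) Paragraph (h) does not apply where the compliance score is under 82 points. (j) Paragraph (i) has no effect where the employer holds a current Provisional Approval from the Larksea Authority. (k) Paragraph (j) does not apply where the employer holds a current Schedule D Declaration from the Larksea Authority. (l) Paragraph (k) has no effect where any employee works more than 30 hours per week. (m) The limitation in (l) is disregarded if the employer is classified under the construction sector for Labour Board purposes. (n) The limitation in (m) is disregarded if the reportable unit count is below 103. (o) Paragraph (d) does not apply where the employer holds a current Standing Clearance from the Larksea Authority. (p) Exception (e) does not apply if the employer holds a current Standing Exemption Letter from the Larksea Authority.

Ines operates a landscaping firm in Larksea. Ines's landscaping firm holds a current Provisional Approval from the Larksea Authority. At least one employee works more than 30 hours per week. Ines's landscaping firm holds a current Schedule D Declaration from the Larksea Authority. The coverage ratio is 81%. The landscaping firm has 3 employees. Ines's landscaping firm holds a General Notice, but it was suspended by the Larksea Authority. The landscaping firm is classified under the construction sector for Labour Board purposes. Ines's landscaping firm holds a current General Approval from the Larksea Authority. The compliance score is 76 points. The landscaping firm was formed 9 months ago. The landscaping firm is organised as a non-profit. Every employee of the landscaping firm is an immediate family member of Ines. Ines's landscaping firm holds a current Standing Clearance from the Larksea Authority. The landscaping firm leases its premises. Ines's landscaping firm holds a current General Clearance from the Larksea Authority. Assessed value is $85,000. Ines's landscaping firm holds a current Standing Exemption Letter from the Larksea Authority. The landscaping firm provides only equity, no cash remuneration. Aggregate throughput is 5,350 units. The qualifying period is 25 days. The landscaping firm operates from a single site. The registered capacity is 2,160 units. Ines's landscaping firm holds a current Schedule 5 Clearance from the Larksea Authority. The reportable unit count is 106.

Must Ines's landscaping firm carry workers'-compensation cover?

No — exception (b) applies; Ines's landscaping firm is not required to carry workers'-compensation cover.

All of (a)'s requirements are met (remuneration is equity-only; a current Schedule 5 Clearance is held; the business's age is 9 months, less than the 11 months limit). However, paragraphs (f)–(g) must be considered: (f) is engaged — assessed value is $85,000, below the $95,500 limit. (g) is not engaged (the qualifying period is 25 days, not less than 25 days), so (f) stands. So (a) is unavailable.
Exception (b): every employee is an immediate family member; the employer's headcount is 3, less than the 4 limit — every condition holds. Considering the limiting provisions: (h) is triggered (aggregate throughput is 5,350 units, below the 6,070 units limit), but is itself disapplied by (i): (i) operates against (h): the compliance score is 76 points, under the 82 points limit. (j) would limit (i) — a current Provisional Approval is held — but (k) sets (j) aside: (k) operates — a current Schedule D Declaration is held. (l) would limit (k) — at least one employee exceeds 30 hours/week — but (m) sets (l) aside: (m) operates against (l): the landscaping firm is classified under the construction sector. (n) is not engaged (the reportable unit count is 106, not below 103), so (m) stands. So (b) applies.
Exception (c) fails — there is no General Notice in force.
Exception (d) is satisfied on its face — the employer operates from a single site; the employer is a non-profit. Turning to paragraph (o): (o) operates against (d): a current Standing Clearance is held. Exception (d) does not apply.
Exception (e) is satisfied on its face — a current General Clearance is held; a current General Approval is held; the coverage ratio is 81%, meeting the 76% threshold. But applying paragraph (p): (p) operates — a current Standing Exemption Letter is held. (e) is therefore removed.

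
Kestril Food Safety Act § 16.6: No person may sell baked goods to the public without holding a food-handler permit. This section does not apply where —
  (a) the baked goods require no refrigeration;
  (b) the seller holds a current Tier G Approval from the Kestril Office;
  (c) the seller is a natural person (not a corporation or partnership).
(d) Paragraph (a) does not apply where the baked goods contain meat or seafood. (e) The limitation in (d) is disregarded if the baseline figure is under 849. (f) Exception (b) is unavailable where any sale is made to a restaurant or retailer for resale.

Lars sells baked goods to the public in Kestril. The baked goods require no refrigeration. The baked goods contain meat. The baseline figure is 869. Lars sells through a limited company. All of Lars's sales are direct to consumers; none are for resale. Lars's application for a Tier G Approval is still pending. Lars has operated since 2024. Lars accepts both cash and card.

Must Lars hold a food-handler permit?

Yes — Lars must hold a food-handler permit.

Exception (a): the baked goods are shelf-stable — every condition holds. However, paragraphs (d)–(e) must be considered: (d) operates against (a): the baked goods contain meat. (e), which would lift (d), is not engaged — the baseline figure is 869, not under 849. (a) is therefore removed.
Exception (b) requires that the seller holds a current Tier G Approval from the Kestril Office; but the Tier G Approval is not current, so (b) is unavailable.
Exception (c) requires that the seller is a natural person (not a corporation or partnership); but the seller operates through a limited company, so (c) is unavailable.
Every exception is unavailable, so the rule governs.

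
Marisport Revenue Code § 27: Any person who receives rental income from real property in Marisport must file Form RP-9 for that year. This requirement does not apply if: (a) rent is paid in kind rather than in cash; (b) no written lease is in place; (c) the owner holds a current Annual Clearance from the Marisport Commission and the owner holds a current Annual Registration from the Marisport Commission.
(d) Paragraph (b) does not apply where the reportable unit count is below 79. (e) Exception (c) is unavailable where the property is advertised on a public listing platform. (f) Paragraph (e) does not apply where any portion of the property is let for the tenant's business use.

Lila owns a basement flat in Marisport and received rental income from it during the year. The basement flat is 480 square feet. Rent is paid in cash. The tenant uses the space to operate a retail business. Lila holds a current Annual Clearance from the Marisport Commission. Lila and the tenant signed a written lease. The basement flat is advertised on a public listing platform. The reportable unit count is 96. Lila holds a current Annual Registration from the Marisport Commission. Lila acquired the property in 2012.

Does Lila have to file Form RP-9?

Exception (a) requires that rent is paid in kind rather than in cash; but rent is paid in cash, so (a) is unavailable.
Exception (b) fails — a written lease is in place.
Exception (c): a current Annual Clearance is held; a current Annual Registration is held — every condition holds. Under paragraphs (e)–(f): (e) is triggered (the property is publicly advertised), but yields to (f): (f) operates against (e): the space is let for business use. (c) remains available.

No — exception (c) applies; Lila is not required to file Form RP-9.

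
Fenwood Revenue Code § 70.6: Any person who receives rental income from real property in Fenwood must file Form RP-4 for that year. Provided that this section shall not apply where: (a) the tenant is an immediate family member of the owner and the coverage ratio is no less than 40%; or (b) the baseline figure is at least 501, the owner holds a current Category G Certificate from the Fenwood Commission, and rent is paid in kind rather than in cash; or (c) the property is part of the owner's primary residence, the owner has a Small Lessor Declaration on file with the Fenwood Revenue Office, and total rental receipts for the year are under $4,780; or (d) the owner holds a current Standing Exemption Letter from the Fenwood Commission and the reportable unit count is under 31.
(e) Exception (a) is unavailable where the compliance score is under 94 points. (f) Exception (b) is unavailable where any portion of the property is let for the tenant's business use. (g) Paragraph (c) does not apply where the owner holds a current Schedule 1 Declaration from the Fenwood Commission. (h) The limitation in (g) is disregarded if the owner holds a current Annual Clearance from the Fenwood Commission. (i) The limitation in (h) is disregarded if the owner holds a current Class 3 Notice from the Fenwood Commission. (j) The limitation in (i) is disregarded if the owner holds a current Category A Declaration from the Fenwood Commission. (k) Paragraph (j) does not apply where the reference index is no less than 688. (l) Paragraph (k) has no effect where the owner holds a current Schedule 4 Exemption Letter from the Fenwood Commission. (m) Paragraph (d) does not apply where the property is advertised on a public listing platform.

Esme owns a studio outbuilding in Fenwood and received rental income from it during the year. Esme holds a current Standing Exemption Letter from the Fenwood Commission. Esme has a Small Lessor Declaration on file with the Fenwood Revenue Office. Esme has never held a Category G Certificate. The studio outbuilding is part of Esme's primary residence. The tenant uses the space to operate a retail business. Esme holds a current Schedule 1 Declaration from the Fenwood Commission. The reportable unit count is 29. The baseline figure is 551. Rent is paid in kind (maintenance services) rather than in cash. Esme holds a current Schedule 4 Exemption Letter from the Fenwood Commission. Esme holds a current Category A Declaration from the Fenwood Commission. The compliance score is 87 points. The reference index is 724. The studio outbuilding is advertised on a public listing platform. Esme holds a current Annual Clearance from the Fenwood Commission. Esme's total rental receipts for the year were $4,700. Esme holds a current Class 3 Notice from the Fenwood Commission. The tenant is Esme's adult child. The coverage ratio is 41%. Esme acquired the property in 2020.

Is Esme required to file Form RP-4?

No — exception (c) applies; Esme is not required to file Form RP-4.

All of (a)'s requirements are met (the tenant is an immediate family member; the coverage ratio is 41%, meeting the 40% threshold). But applying paragraph (e): (e) operates against (a): the compliance score is 87 points, under the 94 points limit. (a) is therefore removed.
Exception (b) requires that the owner holds a current Category G Certificate from the Fenwood Commission; but no current Category G Certificate is held, so (b) is unavailable.
Exception (c): the studio outbuilding is part of the primary residence; a Small Lessor Declaration is on file; total rental receipts for the year are $4,700, under the $4,780 limit — every condition holds. Considering the limiting provisions: (g) would limit (c) — a current Schedule 1 Declaration is held — but (h) sets (g) aside: (h) operates against (g): a current Annual Clearance is held. (i) would limit (h) — a current Class 3 Notice is held — but (j) sets (i) aside: (j) is engaged — a current Category A Declaration is held. (k) is triggered (the reference index is 724, meeting the 688 threshold), but is set aside by (l): (l) is engaged — a current Schedule 4 Exemption Letter is held. So (c) applies.
Exception (d) is satisfied on its face — a current Standing Exemption Letter is held; the reportable unit count is 29, under the 31 limit. Turning to paragraph (m): (m) operates against (d): the property is publicly advertised. So (d) is unavailable.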